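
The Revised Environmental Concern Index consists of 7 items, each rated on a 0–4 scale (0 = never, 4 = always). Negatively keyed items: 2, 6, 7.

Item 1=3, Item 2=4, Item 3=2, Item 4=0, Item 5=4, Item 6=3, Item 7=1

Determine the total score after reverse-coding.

Raw sum = 17. Negatively keyed items: 2, 6, 7; their raw sum = 8.
Each reversal replaces raw with 4 − raw, changing the total by 4 − 2·raw per item.
Total = 17 + 3·4 − 2·8 = 17 + 12 − 16 = 13

13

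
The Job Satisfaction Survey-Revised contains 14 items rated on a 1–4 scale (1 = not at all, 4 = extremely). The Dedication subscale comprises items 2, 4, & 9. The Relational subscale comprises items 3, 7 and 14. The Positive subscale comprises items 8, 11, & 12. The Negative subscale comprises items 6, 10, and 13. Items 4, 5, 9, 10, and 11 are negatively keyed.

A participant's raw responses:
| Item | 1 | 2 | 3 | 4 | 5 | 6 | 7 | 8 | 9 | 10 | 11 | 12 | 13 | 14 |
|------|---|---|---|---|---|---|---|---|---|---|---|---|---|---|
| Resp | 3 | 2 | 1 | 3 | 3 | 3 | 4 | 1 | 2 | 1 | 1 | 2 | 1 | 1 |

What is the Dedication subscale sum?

Dedication items: 2, 4, 9.
Of these, items 4 & 9 are negatively keyed; on a 1–4 scale, reversed = 5 − raw.
  item 2: 2
  item 4: 5 − 3 = 2
  item 9: 5 − 2 = 3
Sum = 2 + 2 + 3 = 7

7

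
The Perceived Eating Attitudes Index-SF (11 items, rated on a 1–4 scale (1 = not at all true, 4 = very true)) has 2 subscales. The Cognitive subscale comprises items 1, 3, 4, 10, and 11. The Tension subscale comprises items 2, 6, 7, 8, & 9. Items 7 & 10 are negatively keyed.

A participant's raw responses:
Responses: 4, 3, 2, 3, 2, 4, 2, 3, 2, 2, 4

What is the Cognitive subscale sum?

16

Cognitive items: 1, 3, 4, 10, 11.
Of these, item 10 is negatively keyed; reverse-coded value = 5 − response.
  item 1: 4
  item 3: 2
  item 4: 3
  item 10: 5 − 2 = 3
  item 11: 4
Sum = 4 + 2 + 3 + 3 + 4 = 16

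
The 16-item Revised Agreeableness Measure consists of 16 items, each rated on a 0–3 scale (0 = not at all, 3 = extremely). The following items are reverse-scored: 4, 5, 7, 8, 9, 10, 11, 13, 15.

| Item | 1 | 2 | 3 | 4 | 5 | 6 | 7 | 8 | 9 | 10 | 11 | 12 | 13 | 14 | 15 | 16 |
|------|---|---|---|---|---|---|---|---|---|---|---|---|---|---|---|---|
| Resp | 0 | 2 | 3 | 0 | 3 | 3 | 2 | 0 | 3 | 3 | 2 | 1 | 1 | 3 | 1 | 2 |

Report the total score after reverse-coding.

Apply reverse scoring (reverse-coded value = 3 − response):
  item 4: 3 − 0 = 3
  item 5: 3 − 3 = 0
  item 7: 3 − 2 = 1
  item 8: 3 − 0 = 3
  item 9: 3 − 3 = 0
  item 10: 3 − 3 = 0
  item 11: 3 − 2 = 1
  item 13: 3 − 1 = 2
  item 15: 3 − 1 = 2
After reverse-coding: 0, 2, 3, 3, 0, 3, 1, 3, 0, 0, 1, 1, 2, 3, 2, 2
Total = 0 + 2 + 3 + 3 + 0 + 3 + 1 + 3 + 0 + 0 + 1 + 1 + 2 + 3 + 2 + 2 = 26

26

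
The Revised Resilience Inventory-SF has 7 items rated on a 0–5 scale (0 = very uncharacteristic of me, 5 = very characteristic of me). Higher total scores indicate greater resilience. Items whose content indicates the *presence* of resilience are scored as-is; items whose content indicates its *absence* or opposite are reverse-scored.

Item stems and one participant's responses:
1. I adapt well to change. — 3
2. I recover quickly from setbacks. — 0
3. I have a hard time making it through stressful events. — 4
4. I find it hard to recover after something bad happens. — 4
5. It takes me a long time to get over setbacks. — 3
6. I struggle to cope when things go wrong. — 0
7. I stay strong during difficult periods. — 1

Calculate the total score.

Items 3, 4, 5, 6 describe the absence/opposite of resilience → reverse-score.
on a 0–5 scale, reversed = 5 − raw.
  item 1: 3
  item 2: 0
  item 3: 5 − 4 = 1
  item 4: 5 − 4 = 1
  item 5: 5 − 3 = 2
  item 6: 5 − 0 = 5
  item 7: 1
Total = 3 + 0 + 1 + 1 + 2 + 5 + 1 = 13

13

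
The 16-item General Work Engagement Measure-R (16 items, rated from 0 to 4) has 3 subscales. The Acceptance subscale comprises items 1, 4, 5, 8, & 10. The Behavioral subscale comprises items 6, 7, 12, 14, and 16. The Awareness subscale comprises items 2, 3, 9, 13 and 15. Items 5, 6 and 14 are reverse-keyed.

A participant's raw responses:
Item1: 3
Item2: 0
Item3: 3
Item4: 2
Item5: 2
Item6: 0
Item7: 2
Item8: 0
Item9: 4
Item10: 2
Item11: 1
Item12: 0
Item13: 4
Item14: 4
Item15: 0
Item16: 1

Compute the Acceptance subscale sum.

Acceptance items: 1, 4, 5, 8, 10.
Of these, item 5 is reverse-keyed; reversed = (0+4) − raw = 4 − raw.
  item 1: 3
  item 4: 2
  item 5: 4 − 2 = 2
  item 8: 0
  item 10: 2
Sum = 3 + 2 + 2 + 0 + 2 = 9

9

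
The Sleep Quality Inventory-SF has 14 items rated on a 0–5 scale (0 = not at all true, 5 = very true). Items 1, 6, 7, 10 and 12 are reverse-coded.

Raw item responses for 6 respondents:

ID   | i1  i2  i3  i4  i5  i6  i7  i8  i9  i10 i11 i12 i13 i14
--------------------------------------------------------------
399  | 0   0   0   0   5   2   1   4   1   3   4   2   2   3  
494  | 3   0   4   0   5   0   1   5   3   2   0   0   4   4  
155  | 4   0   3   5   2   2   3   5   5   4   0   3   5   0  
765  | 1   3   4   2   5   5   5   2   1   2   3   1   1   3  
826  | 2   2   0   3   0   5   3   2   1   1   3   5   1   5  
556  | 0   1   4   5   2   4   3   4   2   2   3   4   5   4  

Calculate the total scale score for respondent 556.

Respondent 556 raw: 0, 1, 4, 5, 2, 4, 3, 4, 2, 2, 3, 4, 5, 4.
Reverse-coded (reverse-coded value = 5 − response):
  item 1: 5 − 0 = 5
  item 2: 1
  item 3: 4
  item 4: 5
  item 5: 2
  item 6: 5 − 4 = 1
  item 7: 5 − 3 = 2
  item 8: 4
  item 9: 2
  item 10: 5 − 2 = 3
  item 11: 3
  item 12: 5 − 4 = 1
  item 13: 5
  item 14: 4
Sum = 5 + 1 + 4 + 5 + 2 + 1 + 2 + 4 + 2 + 3 + 3 + 1 + 5 + 4 = 42

42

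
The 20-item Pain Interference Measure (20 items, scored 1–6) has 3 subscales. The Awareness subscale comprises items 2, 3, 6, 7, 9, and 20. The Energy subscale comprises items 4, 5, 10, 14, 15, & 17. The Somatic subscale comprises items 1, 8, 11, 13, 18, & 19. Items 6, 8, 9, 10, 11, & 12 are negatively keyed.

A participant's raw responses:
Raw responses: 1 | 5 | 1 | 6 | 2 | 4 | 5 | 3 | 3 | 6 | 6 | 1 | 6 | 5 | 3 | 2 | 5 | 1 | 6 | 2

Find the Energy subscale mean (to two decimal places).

Energy items: 4, 5, 10, 14, 15, 17.
Of these, item 10 is negatively keyed; on a 1–6 scale, reversed = 7 − raw.
  item 4: 6
  item 5: 2
  item 10: 7 − 6 = 1
  item 14: 5
  item 15: 3
  item 17: 5
Sum = 6 + 2 + 1 + 5 + 3 + 5 = 22
Mean = 22 / 6 = 3.67

3.67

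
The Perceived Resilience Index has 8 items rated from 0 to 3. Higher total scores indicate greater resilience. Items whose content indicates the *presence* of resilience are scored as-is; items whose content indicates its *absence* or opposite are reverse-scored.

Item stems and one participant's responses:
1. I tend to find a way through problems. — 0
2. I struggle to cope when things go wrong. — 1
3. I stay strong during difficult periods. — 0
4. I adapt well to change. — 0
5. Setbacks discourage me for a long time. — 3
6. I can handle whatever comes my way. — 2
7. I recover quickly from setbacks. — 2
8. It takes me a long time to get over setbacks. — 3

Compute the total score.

Items 2, 5, 8 describe the absence/opposite of resilience → reverse-score.
on a 0–3 scale, reversed = 3 − raw.
  item 1: 0
  item 2: 3 − 1 = 2
  item 3: 0
  item 4: 0
  item 5: 3 − 3 = 0
  item 6: 2
  item 7: 2
  item 8: 3 − 3 = 0
Total = 0 + 2 + 0 + 0 + 0 + 2 + 2 + 0 = 6

6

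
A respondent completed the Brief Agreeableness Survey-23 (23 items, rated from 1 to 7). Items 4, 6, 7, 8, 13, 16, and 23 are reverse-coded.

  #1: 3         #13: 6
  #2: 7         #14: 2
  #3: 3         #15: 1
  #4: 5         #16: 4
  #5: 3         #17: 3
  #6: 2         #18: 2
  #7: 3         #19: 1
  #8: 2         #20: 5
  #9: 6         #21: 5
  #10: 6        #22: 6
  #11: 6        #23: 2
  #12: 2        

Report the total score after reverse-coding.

Reverse-coded items (reverse-coded value = 8 − response):
  item 4: 8 − 5 = 3
  item 6: 8 − 2 = 6
  item 7: 8 − 3 = 5
  item 8: 8 − 2 = 6
  item 13: 8 − 6 = 2
  item 16: 8 − 4 = 4
  item 23: 8 − 2 = 6
Scored responses: 3, 7, 3, 3, 3, 6, 5, 6, 6, 6, 6, 2, 2, 2, 1, 4, 3, 2, 1, 5, 5, 6, 6
Total = 3 + 7 + 3 + 3 + 3 + 6 + 5 + 6 + 6 + 6 + 6 + 2 + 2 + 2 + 1 + 4 + 3 + 2 + 1 + 5 + 5 + 6 + 6 = 93

93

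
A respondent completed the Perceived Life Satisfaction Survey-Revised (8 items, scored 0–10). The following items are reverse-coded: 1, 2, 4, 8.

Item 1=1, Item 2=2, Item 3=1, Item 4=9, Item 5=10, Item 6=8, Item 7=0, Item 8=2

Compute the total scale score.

Apply reverse scoring (on a 0–10 scale, reversed = 10 − raw):
  item 1: 10 − 1 = 9
  item 2: 10 − 2 = 8
  item 4: 10 − 9 = 1
  item 8: 10 − 2 = 8
After reverse-coding: 9, 8, 1, 1, 10, 8, 0, 8
Total = 9 + 8 + 1 + 1 + 10 + 8 + 0 + 8 = 45

45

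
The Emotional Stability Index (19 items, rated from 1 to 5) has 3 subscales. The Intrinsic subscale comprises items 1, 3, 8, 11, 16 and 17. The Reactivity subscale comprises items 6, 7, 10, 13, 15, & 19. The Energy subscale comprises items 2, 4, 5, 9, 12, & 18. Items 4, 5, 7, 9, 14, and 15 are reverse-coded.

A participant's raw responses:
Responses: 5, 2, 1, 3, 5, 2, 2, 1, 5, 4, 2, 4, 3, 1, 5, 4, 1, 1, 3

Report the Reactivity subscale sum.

Reactivity items: 6, 7, 10, 13, 15, 19.
Of these, items 7 & 15 are reverse-coded; on a 1–5 scale, reversed = 6 − raw.
  item 6: 2
  item 7: 6 − 2 = 4
  item 10: 4
  item 13: 3
  item 15: 6 − 5 = 1
  item 19: 3
Sum = 2 + 4 + 4 + 3 + 1 + 3 = 17

17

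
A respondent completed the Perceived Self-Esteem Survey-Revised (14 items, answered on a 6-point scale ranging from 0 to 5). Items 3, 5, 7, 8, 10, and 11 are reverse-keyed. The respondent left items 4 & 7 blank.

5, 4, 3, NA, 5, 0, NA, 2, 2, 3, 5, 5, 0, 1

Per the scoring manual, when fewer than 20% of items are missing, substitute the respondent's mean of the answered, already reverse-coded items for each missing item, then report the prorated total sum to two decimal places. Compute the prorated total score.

28.00

Reverse-coded (reverse-coded value = 5 − response):
  item 3: 5 − 3 = 2
  item 5: 5 − 5 = 0
  item 8: 5 − 2 = 3
  item 10: 5 − 3 = 2
  item 11: 5 − 5 = 0
Completed scored items (12 of 14): 5, 4, 2, 0, 0, 3, 2, 2, 0, 5, 0, 1; sum = 24.
Person mean = 24 / 12 ≈ 2.0000
Prorated total = (24 / 12) × 14 = 28.00 (to 2 dp)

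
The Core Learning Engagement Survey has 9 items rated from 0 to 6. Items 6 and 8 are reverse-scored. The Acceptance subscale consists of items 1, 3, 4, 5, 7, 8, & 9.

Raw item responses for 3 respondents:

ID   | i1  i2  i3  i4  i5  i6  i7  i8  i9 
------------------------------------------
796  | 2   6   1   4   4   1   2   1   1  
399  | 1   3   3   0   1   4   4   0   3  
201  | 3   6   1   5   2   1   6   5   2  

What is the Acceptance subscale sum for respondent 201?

Respondent 201 raw: 3, 6, 1, 5, 2, 1, 6, 5, 2.
Acceptance items: 1, 3, 4, 5, 7, 8, 9.
Reverse-coded (reverse-coded value = 6 − response):
  item 1: 3
  item 3: 1
  item 4: 5
  item 5: 2
  item 7: 6
  item 8: 6 − 5 = 1
  item 9: 2
Sum = 3 + 1 + 5 + 2 + 6 + 1 + 2 = 20

20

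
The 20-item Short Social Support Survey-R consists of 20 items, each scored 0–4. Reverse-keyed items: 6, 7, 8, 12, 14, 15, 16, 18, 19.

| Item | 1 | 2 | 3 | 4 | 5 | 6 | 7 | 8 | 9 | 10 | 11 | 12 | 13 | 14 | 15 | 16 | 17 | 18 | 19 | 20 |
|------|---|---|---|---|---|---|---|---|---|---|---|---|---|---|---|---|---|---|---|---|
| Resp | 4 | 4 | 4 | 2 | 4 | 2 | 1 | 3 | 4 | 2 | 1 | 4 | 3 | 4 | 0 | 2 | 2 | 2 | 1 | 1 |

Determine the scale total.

48

Raw sum = 50. Reverse-keyed items: 6, 7, 8, 12, 14, 15, 16, 18, 19; their raw sum = 19.
Each reversal replaces raw with 4 − raw, changing the total by 4 − 2·raw per item.
Total = 50 + 9·4 − 2·19 = 50 + 36 − 38 = 48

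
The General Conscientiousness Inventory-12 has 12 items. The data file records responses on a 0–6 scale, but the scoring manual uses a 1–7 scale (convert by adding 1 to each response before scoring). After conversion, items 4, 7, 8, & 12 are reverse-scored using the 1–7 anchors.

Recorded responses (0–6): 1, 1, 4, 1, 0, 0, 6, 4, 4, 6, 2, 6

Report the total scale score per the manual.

Convert to 1–7: 2, 2, 5, 2, 1, 1, 7, 5, 5, 7, 3, 7
Reverse-coded (reversed = (1+7) − raw = 8 − raw):
  item 4: 8 − 2 = 6
  item 7: 8 − 7 = 1
  item 8: 8 − 5 = 3
  item 12: 8 − 7 = 1
Scored: 2, 2, 5, 6, 1, 1, 1, 3, 5, 7, 3, 1
Total = 37

37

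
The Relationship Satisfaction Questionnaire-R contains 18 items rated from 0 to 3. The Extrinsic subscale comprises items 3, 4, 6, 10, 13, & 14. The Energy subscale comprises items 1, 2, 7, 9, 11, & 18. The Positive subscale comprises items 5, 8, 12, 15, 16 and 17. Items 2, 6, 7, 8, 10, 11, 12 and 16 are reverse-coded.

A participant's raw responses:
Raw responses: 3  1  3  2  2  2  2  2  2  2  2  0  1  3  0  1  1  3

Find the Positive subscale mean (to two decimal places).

1.50

Positive items: 5, 8, 12, 15, 16, 17.
Of these, items 8, 12, & 16 are reverse-coded; reverse-coded value = 3 − response.
  item 5: 2
  item 8: 3 − 2 = 1
  item 12: 3 − 0 = 3
  item 15: 0
  item 16: 3 − 1 = 2
  item 17: 1
Sum = 2 + 1 + 3 + 0 + 2 + 1 = 9
Mean = 9 / 6 = 1.50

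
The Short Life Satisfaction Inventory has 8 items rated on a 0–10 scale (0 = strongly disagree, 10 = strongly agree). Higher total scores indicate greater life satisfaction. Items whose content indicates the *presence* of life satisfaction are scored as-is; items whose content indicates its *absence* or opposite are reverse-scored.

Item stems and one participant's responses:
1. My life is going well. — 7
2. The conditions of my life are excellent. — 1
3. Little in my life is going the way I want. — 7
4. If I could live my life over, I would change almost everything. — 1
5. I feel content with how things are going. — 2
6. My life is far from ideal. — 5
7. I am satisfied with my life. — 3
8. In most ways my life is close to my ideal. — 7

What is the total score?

37

Items 3, 4, 6 describe the absence/opposite of life satisfaction → reverse-score.
reverse-coded value = 10 − response.
  item 1: 7
  item 2: 1
  item 3: 10 − 7 = 3
  item 4: 10 − 1 = 9
  item 5: 2
  item 6: 10 − 5 = 5
  item 7: 3
  item 8: 7
Total = 7 + 1 + 3 + 9 + 2 + 5 + 3 + 7 = 37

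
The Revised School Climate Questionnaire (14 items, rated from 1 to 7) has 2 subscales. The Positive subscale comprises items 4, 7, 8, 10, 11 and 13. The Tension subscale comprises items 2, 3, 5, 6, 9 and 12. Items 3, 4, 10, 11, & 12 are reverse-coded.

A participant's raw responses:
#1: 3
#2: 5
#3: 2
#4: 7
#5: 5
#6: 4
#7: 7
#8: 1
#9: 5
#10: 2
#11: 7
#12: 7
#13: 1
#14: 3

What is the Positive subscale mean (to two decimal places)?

Positive items: 4, 7, 8, 10, 11, 13.
Of these, items 4, 10, and 11 are reverse-coded; reversed = (1+7) − raw = 8 − raw.
  item 4: 8 − 7 = 1
  item 7: 7
  item 8: 1
  item 10: 8 − 2 = 6
  item 11: 8 − 7 = 1
  item 13: 1
Sum = 1 + 7 + 1 + 6 + 1 + 1 = 17
Mean = 17 / 6 = 2.83

2.83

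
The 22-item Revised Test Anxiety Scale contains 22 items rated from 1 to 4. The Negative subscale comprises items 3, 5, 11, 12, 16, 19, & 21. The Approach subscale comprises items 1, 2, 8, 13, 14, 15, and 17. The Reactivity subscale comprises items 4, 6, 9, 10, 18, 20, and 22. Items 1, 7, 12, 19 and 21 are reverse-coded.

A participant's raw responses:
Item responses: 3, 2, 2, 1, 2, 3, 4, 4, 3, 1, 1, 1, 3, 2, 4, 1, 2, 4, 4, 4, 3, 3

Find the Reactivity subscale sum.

19

Reactivity items: 4, 6, 9, 10, 18, 20, 22.
  item 4: 1
  item 6: 3
  item 9: 3
  item 10: 1
  item 18: 4
  item 20: 4
  item 22: 3
Sum = 1 + 3 + 3 + 1 + 4 + 4 + 3 = 19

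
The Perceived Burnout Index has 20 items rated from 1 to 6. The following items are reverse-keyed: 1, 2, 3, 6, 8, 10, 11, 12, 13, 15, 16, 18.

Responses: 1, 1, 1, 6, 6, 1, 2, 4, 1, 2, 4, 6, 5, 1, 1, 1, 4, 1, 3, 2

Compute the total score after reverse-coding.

Reversing items 1, 2, 3, 6, 8, 10, 11, 12, 13, 15, 16, & 18 with 7 − raw:
Total = (7−1) + (7−1) + (7−1) + 6 + 6 + (7−1) + 2 + (7−4) + 1 + (7−2) + (7−4) + (7−6) + (7−5) + 1 + (7−1) + (7−1) + 4 + (7−1) + 3 + 2
      = 6 + 6 + 6 + 6 + 6 + 6 + 2 + 3 + 1 + 5 + 3 + 1 + 2 + 1 + 6 + 6 + 4 + 6 + 3 + 2 = 81

81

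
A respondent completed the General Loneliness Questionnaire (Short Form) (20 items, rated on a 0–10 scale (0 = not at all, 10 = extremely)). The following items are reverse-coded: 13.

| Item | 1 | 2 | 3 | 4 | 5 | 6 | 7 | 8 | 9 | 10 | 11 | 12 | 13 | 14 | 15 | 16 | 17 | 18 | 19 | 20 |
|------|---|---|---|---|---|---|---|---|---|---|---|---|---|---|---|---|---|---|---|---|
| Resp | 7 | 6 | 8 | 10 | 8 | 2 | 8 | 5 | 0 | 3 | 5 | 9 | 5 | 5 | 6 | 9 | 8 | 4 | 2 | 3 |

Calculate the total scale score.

113

Reverse-coded items use 10 − raw:
  item 13: 10 − 5 = 5
After reverse-coding: 7, 6, 8, 10, 8, 2, 8, 5, 0, 3, 5, 9, 5, 5, 6, 9, 8, 4, 2, 3
Total = 7 + 6 + 8 + 10 + 8 + 2 + 8 + 5 + 0 + 3 + 5 + 9 + 5 + 5 + 6 + 9 + 8 + 4 + 2 + 3 = 113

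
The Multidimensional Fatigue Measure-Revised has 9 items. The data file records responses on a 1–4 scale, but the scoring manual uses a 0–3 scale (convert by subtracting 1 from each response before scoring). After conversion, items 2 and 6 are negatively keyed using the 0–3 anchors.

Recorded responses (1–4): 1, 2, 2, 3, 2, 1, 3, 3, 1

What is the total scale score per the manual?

Convert to 0–3: 0, 1, 1, 2, 1, 0, 2, 2, 0
Reverse-coded (on a 0–3 scale, reversed = 3 − raw):
  item 2: 3 − 1 = 2
  item 6: 3 − 0 = 3
Scored: 0, 2, 1, 2, 1, 3, 2, 2, 0
Total = 13

13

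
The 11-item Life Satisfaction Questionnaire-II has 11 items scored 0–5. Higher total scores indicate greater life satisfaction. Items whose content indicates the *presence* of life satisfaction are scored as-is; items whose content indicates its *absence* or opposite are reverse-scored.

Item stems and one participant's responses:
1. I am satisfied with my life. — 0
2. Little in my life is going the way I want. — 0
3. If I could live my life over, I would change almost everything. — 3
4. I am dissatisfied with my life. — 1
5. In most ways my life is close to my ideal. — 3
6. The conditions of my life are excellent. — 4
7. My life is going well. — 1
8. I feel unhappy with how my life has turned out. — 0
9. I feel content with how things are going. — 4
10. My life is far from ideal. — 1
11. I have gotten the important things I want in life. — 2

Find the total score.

Items 2, 3, 4, 8, 10 describe the absence/opposite of life satisfaction → reverse-score.
reversed = (0+5) − raw = 5 − raw.
  item 1: 0
  item 2: 5 − 0 = 5
  item 3: 5 − 3 = 2
  item 4: 5 − 1 = 4
  item 5: 3
  item 6: 4
  item 7: 1
  item 8: 5 − 0 = 5
  item 9: 4
  item 10: 5 − 1 = 4
  item 11: 2
Total = 0 + 5 + 2 + 4 + 3 + 4 + 1 + 5 + 4 + 4 + 2 = 34

34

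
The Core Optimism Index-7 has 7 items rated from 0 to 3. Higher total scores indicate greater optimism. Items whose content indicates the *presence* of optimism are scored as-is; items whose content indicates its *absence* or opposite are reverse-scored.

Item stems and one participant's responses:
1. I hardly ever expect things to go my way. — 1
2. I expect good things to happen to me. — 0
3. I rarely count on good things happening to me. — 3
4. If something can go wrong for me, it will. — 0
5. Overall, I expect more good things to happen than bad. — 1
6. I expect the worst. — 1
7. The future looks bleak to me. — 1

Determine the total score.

10

Items 1, 3, 4, 6, 7 describe the absence/opposite of optimism → reverse-score.
on a 0–3 scale, reversed = 3 − raw.
  item 1: 3 − 1 = 2
  item 2: 0
  item 3: 3 − 3 = 0
  item 4: 3 − 0 = 3
  item 5: 1
  item 6: 3 − 1 = 2
  item 7: 3 − 1 = 2
Total = 2 + 0 + 0 + 3 + 1 + 2 + 2 = 10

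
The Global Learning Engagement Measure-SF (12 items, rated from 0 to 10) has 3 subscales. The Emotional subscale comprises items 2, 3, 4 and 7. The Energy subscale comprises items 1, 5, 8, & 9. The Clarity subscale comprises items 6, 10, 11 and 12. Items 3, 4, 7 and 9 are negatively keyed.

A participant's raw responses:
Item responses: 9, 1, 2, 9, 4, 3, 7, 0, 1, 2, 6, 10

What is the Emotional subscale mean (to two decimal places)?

Emotional items: 2, 3, 4, 7.
Of these, items 3, 4, & 7 are negatively keyed; reversed = (0+10) − raw = 10 − raw.
  item 2: 1
  item 3: 10 − 2 = 8
  item 4: 10 − 9 = 1
  item 7: 10 − 7 = 3
Sum = 1 + 8 + 1 + 3 = 13
Mean = 13 / 4 = 3.25

3.25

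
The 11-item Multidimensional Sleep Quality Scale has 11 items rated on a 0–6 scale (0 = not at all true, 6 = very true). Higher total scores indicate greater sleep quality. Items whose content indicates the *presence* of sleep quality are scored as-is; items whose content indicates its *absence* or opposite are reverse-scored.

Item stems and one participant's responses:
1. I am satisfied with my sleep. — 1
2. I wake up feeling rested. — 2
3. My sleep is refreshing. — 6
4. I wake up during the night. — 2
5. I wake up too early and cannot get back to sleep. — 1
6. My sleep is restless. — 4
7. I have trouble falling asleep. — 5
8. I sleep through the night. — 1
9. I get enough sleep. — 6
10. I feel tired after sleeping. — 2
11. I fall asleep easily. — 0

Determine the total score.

Items 4, 5, 6, 7, 10 describe the absence/opposite of sleep quality → reverse-score.
on a 0–6 scale, reversed = 6 − raw.
  item 1: 1
  item 2: 2
  item 3: 6
  item 4: 6 − 2 = 4
  item 5: 6 − 1 = 5
  item 6: 6 − 4 = 2
  item 7: 6 − 5 = 1
  item 8: 1
  item 9: 6
  item 10: 6 − 2 = 4
  item 11: 0
Total = 1 + 2 + 6 + 4 + 5 + 2 + 1 + 1 + 6 + 4 + 0 = 32

32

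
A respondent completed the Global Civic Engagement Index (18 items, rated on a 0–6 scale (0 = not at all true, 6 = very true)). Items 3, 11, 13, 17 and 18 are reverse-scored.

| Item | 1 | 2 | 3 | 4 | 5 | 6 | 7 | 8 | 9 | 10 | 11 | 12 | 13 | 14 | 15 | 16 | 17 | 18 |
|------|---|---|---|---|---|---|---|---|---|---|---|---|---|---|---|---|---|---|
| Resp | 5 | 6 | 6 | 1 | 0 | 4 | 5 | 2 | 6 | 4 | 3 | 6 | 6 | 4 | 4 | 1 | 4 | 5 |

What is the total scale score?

54

Reversing items 3, 11, 13, 17 and 18 with 6 − raw:
Total = 5 + 6 + (6−6) + 1 + 0 + 4 + 5 + 2 + 6 + 4 + (6−3) + 6 + (6−6) + 4 + 4 + 1 + (6−4) + (6−5)
      = 5 + 6 + 0 + 1 + 0 + 4 + 5 + 2 + 6 + 4 + 3 + 6 + 0 + 4 + 4 + 1 + 2 + 1 = 54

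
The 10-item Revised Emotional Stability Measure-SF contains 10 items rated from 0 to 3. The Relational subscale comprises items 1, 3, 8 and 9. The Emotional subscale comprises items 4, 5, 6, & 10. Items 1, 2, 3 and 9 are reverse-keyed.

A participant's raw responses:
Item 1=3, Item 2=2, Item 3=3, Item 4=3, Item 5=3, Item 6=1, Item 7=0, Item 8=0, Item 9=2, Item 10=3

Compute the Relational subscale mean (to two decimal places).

0.25

Relational items: 1, 3, 8, 9.
Of these, items 1, 3, and 9 are reverse-keyed; reverse-coded value = 3 − response.
  item 1: 3 − 3 = 0
  item 3: 3 − 3 = 0
  item 8: 0
  item 9: 3 − 2 = 1
Sum = 0 + 0 + 0 + 1 = 1
Mean = 1 / 4 = 0.25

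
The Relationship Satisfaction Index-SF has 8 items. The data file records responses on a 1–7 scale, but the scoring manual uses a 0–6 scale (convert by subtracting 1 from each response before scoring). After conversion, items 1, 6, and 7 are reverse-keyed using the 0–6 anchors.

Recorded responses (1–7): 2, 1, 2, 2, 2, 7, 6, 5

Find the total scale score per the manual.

Convert to 0–6: 1, 0, 1, 1, 1, 6, 5, 4
Reverse-coded (on a 0–6 scale, reversed = 6 − raw):
  item 1: 6 − 1 = 5
  item 6: 6 − 6 = 0
  item 7: 6 − 5 = 1
Scored: 5, 0, 1, 1, 1, 0, 1, 4
Total = 13

13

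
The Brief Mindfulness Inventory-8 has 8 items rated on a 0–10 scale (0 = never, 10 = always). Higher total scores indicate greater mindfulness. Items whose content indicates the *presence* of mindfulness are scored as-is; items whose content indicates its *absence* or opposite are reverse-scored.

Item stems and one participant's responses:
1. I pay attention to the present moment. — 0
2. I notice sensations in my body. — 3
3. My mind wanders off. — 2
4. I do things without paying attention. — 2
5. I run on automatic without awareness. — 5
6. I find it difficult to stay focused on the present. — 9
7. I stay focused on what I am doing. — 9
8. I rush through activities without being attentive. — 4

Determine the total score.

Items 3, 4, 5, 6, 8 describe the absence/opposite of mindfulness → reverse-score.
reversed = (0+10) − raw = 10 − raw.
  item 1: 0
  item 2: 3
  item 3: 10 − 2 = 8
  item 4: 10 − 2 = 8
  item 5: 10 − 5 = 5
  item 6: 10 − 9 = 1
  item 7: 9
  item 8: 10 − 4 = 6
Total = 0 + 3 + 8 + 8 + 5 + 1 + 9 + 6 = 40

40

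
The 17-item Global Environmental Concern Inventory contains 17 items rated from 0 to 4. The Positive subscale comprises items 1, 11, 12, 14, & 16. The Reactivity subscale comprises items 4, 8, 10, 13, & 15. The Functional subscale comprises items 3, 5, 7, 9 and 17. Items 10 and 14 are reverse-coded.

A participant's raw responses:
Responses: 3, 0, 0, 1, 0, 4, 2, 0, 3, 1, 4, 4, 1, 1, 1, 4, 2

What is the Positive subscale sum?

18

Positive items: 1, 11, 12, 14, 16.
Of these, item 14 is reverse-coded; reversed = (0+4) − raw = 4 − raw.
  item 1: 3
  item 11: 4
  item 12: 4
  item 14: 4 − 1 = 3
  item 16: 4
Sum = 3 + 4 + 4 + 3 + 4 = 18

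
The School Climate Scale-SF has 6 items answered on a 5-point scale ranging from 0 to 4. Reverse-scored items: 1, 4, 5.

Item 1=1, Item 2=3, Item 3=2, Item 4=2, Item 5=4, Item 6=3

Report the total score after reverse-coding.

13

Reversing items 1, 4, and 5 with 4 − raw:
Total = (4−1) + 3 + 2 + (4−2) + (4−4) + 3
      = 3 + 3 + 2 + 2 + 0 + 3 = 13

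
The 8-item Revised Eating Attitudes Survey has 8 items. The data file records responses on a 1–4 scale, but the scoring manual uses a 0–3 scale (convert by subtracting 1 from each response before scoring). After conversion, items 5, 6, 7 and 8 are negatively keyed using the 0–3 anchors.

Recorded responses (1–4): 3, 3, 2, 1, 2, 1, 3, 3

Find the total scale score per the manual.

12

Convert to 0–3: 2, 2, 1, 0, 1, 0, 2, 2
Reverse-coded (reverse-coded value = 3 − response):
  item 5: 3 − 1 = 2
  item 6: 3 − 0 = 3
  item 7: 3 − 2 = 1
  item 8: 3 − 2 = 1
Scored: 2, 2, 1, 0, 2, 3, 1, 1
Total = 12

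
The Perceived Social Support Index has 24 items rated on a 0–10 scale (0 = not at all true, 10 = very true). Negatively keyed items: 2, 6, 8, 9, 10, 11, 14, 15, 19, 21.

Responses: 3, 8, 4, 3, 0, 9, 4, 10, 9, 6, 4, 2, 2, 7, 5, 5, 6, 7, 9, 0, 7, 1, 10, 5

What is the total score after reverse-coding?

78

Negatively keyed items use 10 − raw:
  item 2: 10 − 8 = 2
  item 6: 10 − 9 = 1
  item 8: 10 − 10 = 0
  item 9: 10 − 9 = 1
  item 10: 10 − 6 = 4
  item 11: 10 − 4 = 6
  item 14: 10 − 7 = 3
  item 15: 10 − 5 = 5
  item 19: 10 − 9 = 1
  item 21: 10 − 7 = 3
After reverse-coding: 3, 2, 4, 3, 0, 1, 4, 0, 1, 4, 6, 2, 2, 3, 5, 5, 6, 7, 1, 0, 3, 1, 10, 5
Total = 3 + 2 + 4 + 3 + 0 + 1 + 4 + 0 + 1 + 4 + 6 + 2 + 2 + 3 + 5 + 5 + 6 + 7 + 1 + 0 + 3 + 1 + 10 + 5 = 78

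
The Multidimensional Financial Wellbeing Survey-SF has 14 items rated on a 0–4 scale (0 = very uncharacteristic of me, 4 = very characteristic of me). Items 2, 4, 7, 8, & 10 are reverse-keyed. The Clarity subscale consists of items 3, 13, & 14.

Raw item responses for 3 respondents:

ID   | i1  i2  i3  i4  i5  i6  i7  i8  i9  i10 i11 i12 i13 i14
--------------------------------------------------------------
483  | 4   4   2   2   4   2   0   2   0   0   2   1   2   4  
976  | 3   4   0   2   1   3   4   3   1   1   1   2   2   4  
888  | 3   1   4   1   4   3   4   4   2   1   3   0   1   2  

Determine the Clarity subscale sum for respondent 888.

Respondent 888 raw: 3, 1, 4, 1, 4, 3, 4, 4, 2, 1, 3, 0, 1, 2.
Clarity items: 3, 13, 14.
Reverse-coded (reversed = (0+4) − raw = 4 − raw):
  item 3: 4
  item 13: 1
  item 14: 2
Sum = 4 + 1 + 2 = 7

7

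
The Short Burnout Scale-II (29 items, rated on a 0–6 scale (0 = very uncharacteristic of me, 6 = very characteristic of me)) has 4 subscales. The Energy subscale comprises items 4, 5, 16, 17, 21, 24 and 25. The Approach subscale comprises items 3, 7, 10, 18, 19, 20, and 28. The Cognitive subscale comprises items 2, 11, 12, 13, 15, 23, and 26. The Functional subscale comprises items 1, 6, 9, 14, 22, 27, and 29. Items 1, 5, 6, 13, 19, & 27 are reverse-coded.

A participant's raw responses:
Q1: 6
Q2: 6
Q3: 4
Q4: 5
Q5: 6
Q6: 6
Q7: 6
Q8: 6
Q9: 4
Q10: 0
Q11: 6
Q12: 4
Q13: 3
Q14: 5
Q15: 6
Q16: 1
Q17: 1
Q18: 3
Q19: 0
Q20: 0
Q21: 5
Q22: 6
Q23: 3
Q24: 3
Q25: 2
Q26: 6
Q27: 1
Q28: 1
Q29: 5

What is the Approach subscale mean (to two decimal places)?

2.86

Approach items: 3, 7, 10, 18, 19, 20, 28.
Of these, item 19 is reverse-coded; on a 0–6 scale, reversed = 6 − raw.
  item 3: 4
  item 7: 6
  item 10: 0
  item 18: 3
  item 19: 6 − 0 = 6
  item 20: 0
  item 28: 1
Sum = 4 + 6 + 0 + 3 + 6 + 0 + 1 = 20
Mean = 20 / 7 = 2.86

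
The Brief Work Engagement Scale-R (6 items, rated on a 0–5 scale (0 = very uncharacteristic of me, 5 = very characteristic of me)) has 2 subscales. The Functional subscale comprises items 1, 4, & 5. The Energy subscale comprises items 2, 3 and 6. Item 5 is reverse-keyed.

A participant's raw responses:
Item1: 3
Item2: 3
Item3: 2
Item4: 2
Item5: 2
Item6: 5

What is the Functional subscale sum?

8

Functional items: 1, 4, 5.
Of these, item 5 is reverse-keyed; reversed = (0+5) − raw = 5 − raw.
  item 1: 3
  item 4: 2
  item 5: 5 − 2 = 3
Sum = 3 + 2 + 3 = 8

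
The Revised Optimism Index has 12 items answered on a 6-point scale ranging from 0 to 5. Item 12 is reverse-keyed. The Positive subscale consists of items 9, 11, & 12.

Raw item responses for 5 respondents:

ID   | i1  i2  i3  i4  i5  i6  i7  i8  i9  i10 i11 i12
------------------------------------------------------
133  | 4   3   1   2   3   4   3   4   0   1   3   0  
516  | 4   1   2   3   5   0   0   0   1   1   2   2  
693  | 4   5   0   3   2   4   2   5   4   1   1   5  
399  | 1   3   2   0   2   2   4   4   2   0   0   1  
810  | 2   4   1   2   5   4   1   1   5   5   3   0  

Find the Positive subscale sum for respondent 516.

6

Respondent 516 raw: 4, 1, 2, 3, 5, 0, 0, 0, 1, 1, 2, 2.
Positive items: 9, 11, 12.
Reverse-coded (reversed = (0+5) − raw = 5 − raw):
  item 9: 1
  item 11: 2
  item 12: 5 − 2 = 3
Sum = 1 + 2 + 3 = 6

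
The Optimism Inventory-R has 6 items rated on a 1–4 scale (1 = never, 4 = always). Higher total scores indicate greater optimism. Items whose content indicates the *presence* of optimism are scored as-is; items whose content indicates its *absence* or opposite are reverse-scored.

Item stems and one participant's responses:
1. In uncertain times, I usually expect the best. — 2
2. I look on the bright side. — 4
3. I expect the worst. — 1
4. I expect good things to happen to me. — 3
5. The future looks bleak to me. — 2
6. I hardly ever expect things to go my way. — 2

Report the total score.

19

Items 3, 5, 6 describe the absence/opposite of optimism → reverse-score.
on a 1–4 scale, reversed = 5 − raw.
  item 1: 2
  item 2: 4
  item 3: 5 − 1 = 4
  item 4: 3
  item 5: 5 − 2 = 3
  item 6: 5 − 2 = 3
Total = 2 + 4 + 4 + 3 + 3 + 3 = 19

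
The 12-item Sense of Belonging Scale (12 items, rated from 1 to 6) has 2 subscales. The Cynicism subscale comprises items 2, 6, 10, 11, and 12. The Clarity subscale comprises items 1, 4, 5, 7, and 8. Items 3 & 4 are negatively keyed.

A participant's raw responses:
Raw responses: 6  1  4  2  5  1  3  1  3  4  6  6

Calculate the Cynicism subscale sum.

18

Cynicism items: 2, 6, 10, 11, 12.
  item 2: 1
  item 6: 1
  item 10: 4
  item 11: 6
  item 12: 6
Sum = 1 + 1 + 4 + 6 + 6 = 18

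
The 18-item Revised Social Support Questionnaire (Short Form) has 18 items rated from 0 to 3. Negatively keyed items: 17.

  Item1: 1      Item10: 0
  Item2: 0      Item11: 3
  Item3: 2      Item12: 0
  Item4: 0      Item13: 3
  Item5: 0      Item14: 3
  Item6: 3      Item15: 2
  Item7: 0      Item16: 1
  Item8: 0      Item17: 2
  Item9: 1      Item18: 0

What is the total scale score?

Raw sum = 21. Negatively keyed items: 17; their raw sum = 2.
Each reversal replaces raw with 3 − raw, changing the total by 3 − 2·raw per item.
Total = 21 + 1·3 − 2·2 = 21 + 3 − 4 = 20

20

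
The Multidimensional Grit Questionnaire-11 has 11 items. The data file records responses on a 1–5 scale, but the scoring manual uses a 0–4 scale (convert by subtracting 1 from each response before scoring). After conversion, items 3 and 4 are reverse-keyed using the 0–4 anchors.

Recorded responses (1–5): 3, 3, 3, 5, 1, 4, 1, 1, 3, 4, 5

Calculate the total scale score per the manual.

18

Convert to 0–4: 2, 2, 2, 4, 0, 3, 0, 0, 2, 3, 4
Reverse-coded (reverse-coded value = 4 − response):
  item 3: 4 − 2 = 2
  item 4: 4 − 4 = 0
Scored: 2, 2, 2, 0, 0, 3, 0, 0, 2, 3, 4
Total = 18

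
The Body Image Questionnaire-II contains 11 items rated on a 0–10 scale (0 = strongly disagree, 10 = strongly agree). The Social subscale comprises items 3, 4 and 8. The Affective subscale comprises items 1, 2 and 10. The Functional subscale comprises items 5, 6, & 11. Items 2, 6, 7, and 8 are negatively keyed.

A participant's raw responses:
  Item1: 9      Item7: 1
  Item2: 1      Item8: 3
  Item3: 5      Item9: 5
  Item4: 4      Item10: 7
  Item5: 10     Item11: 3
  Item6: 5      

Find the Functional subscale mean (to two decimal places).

Functional items: 5, 6, 11.
Of these, item 6 is negatively keyed; reverse-coded value = 10 − response.
  item 5: 10
  item 6: 10 − 5 = 5
  item 11: 3
Sum = 10 + 5 + 3 = 18
Mean = 18 / 3 = 6.00

6.00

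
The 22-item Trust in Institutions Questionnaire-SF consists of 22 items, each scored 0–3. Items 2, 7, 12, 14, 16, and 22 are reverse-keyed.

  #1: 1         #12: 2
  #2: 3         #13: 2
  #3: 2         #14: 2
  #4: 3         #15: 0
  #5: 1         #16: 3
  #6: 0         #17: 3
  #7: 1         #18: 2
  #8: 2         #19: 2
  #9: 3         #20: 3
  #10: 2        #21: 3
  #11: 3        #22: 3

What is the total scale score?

Raw sum = 46. Reverse-keyed items: 2, 7, 12, 14, 16, 22; their raw sum = 14.
Each reversal replaces raw with 3 − raw, changing the total by 3 − 2·raw per item.
Total = 46 + 6·3 − 2·14 = 46 + 18 − 28 = 36

36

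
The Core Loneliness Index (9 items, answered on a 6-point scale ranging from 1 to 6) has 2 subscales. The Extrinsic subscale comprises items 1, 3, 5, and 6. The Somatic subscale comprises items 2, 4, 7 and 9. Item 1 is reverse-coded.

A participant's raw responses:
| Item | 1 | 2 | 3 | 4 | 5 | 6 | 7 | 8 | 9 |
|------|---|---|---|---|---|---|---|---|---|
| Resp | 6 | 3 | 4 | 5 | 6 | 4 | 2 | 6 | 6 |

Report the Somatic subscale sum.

16

Somatic items: 2, 4, 7, 9.
  item 2: 3
  item 4: 5
  item 7: 2
  item 9: 6
Sum = 3 + 5 + 2 + 6 = 16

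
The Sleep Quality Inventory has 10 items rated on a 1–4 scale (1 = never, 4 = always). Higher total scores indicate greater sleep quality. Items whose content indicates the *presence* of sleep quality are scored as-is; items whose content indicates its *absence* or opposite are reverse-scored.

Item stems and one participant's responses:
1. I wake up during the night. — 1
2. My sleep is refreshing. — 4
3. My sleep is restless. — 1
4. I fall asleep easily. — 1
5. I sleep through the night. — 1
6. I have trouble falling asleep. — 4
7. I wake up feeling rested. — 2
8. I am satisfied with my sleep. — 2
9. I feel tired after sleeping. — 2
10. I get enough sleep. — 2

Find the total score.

24

Items 1, 3, 6, 9 describe the absence/opposite of sleep quality → reverse-score.
on a 1–4 scale, reversed = 5 − raw.
  item 1: 5 − 1 = 4
  item 2: 4
  item 3: 5 − 1 = 4
  item 4: 1
  item 5: 1
  item 6: 5 − 4 = 1
  item 7: 2
  item 8: 2
  item 9: 5 − 2 = 3
  item 10: 2
Total = 4 + 4 + 4 + 1 + 1 + 1 + 2 + 2 + 3 + 2 = 24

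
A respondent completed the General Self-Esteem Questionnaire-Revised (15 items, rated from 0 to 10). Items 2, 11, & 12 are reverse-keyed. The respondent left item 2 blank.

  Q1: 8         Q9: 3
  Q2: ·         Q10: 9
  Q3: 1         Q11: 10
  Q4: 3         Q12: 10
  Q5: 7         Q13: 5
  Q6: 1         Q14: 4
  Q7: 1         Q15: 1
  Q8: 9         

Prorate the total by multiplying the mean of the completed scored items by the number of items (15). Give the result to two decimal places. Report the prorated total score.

Reverse-coded (reversed = (0+10) − raw = 10 − raw):
  item 11: 10 − 10 = 0
  item 12: 10 − 10 = 0
Completed scored items (14 of 15): 8, 1, 3, 7, 1, 1, 9, 3, 9, 0, 0, 5, 4, 1; sum = 52.
Person mean = 52 / 14 ≈ 3.7143
Prorated total = (52 / 14) × 15 = 55.71 (to 2 dp)

55.71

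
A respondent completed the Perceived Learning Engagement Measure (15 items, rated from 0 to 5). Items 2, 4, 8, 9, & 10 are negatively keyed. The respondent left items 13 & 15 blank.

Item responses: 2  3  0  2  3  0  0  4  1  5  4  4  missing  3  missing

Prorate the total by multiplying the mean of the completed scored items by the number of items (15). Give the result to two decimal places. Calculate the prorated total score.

30.00

Reverse-coded (reverse-coded value = 5 − response):
  item 2: 5 − 3 = 2
  item 4: 5 − 2 = 3
  item 8: 5 − 4 = 1
  item 9: 5 − 1 = 4
  item 10: 5 − 5 = 0
Completed scored items (13 of 15): 2, 2, 0, 3, 3, 0, 0, 1, 4, 0, 4, 4, 3; sum = 26.
Person mean = 26 / 13 ≈ 2.0000
Prorated total = (26 / 13) × 15 = 30.00 (to 2 dp)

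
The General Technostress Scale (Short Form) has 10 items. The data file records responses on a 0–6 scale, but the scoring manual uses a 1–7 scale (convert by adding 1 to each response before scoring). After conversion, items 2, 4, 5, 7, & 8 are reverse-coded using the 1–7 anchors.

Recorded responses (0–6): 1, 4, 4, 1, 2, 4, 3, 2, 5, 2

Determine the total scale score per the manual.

Convert to 1–7: 2, 5, 5, 2, 3, 5, 4, 3, 6, 3
Reverse-coded (reverse-coded value = 8 − response):
  item 2: 8 − 5 = 3
  item 4: 8 − 2 = 6
  item 5: 8 − 3 = 5
  item 7: 8 − 4 = 4
  item 8: 8 − 3 = 5
Scored: 2, 3, 5, 6, 5, 5, 4, 5, 6, 3
Total = 44

44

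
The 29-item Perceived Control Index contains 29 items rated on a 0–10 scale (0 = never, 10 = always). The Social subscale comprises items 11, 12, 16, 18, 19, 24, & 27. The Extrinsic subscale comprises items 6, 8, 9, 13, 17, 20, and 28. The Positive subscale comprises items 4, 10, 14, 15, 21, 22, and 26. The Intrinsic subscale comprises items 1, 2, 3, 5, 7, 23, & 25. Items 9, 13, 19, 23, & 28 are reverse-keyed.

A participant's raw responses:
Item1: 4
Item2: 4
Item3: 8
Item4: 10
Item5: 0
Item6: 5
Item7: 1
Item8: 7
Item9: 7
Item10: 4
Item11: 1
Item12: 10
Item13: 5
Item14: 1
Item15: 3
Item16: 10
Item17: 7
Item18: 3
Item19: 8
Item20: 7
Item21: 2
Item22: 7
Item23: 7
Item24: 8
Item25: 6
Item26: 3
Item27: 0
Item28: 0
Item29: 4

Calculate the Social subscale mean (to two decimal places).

Social items: 11, 12, 16, 18, 19, 24, 27.
Of these, item 19 is reverse-keyed; reverse-coded value = 10 − response.
  item 11: 1
  item 12: 10
  item 16: 10
  item 18: 3
  item 19: 10 − 8 = 2
  item 24: 8
  item 27: 0
Sum = 1 + 10 + 10 + 3 + 2 + 8 + 0 = 34
Mean = 34 / 7 = 4.86

4.86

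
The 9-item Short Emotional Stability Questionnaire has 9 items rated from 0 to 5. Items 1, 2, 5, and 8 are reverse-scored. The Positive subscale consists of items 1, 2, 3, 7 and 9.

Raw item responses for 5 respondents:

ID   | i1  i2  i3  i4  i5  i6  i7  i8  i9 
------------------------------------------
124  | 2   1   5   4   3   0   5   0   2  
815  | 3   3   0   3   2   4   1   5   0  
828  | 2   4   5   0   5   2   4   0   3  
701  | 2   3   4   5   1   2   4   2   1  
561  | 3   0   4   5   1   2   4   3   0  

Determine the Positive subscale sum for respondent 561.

15

Respondent 561 raw: 3, 0, 4, 5, 1, 2, 4, 3, 0.
Positive items: 1, 2, 3, 7, 9.
Reverse-coded (on a 0–5 scale, reversed = 5 − raw):
  item 1: 5 − 3 = 2
  item 2: 5 − 0 = 5
  item 3: 4
  item 7: 4
  item 9: 0
Sum = 2 + 5 + 4 + 4 + 0 = 15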